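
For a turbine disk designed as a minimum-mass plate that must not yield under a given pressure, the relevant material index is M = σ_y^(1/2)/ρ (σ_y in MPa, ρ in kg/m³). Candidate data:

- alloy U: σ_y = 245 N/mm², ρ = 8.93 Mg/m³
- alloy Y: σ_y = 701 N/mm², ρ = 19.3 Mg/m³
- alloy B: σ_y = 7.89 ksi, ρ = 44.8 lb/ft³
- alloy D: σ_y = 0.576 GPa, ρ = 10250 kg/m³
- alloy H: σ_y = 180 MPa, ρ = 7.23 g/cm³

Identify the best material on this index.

alloy B

Convert each candidate to consistent units, then evaluate M:
  alloy U: σ_y = 245.0 MPa, ρ = 8930 kg/m³
  alloy Y: σ_y = 701.0 MPa, ρ = 19300 kg/m³
  alloy B: σ_y = 54.40 MPa, ρ = 717.6 kg/m³
  alloy D: σ_y = 576.0 MPa, ρ = 10250 kg/m³
  alloy H: σ_y = 180.0 MPa, ρ = 7230 kg/m³
  alloy B: M = 10.3×10⁻³
  alloy D: M = 2.34×10⁻³
  alloy H: M = 1.86×10⁻³
  alloy U: M = 1.75×10⁻³
  alloy Y: M = 1.37×10⁻³
Highest index: alloy B.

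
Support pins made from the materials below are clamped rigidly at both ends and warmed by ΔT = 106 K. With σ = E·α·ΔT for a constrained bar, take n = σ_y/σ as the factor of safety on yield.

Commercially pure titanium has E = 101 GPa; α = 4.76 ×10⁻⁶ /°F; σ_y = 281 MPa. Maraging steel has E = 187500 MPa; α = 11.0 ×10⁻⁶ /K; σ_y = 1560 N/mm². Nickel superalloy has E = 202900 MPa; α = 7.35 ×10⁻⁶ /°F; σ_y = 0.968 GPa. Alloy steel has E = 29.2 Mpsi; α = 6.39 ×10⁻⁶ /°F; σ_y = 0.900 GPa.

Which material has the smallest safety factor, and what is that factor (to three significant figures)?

commercially pure titanium, n = 3.06

Converting E to GPa, α to ×10⁻⁶/K, σ_y to MPa, then σ and n for each:
  commercially pure titanium: E = 101.0, α = 8.57, σ_y = 281.0 → σ = 91.7 MPa, n = 3.06
  maraging steel: E = 187.5, α = 11.0, σ_y = 1560 → σ = 219 MPa, n = 7.14
  nickel superalloy: E = 202.9, α = 13.2, σ_y = 968.0 → σ = 285 MPa, n = 3.40
  alloy steel: E = 201.3, α = 11.5, σ_y = 900.0 → σ = 245 MPa, n = 3.67
Smallest n: commercially pure titanium with n = 3.06.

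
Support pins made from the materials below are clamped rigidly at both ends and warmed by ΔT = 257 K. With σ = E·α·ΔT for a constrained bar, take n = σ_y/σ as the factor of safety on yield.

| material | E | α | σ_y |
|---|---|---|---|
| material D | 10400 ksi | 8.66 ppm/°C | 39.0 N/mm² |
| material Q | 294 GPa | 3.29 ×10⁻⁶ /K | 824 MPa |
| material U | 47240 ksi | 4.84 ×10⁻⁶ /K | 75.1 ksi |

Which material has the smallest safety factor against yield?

Converting E to GPa, α to ×10⁻⁶/K, σ_y to MPa, then σ and n for each:
  material D: E = 71.71, α = 8.66, σ_y = 39.00 → σ = 160 MPa, n = 0.244
  material Q: E = 294.0, α = 3.29, σ_y = 824.0 → σ = 249 MPa, n = 3.31
  material U: E = 325.7, α = 4.84, σ_y = 517.8 → σ = 405 MPa, n = 1.28
The minimum is material D at n = 0.244.

material D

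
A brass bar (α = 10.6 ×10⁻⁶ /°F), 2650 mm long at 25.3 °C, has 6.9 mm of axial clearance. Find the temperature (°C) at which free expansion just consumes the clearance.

162 °C

α = 10.6×10⁻⁶/°F × 9/5 = 19.1×10⁻⁶/K.
α·L₀·ΔT = 6.9 mm ⇒ ΔT = 6.9 / (19.1×10⁻⁶ × 2650.0) = 136.5 K.
T = 25.3 + 136.5 = 161.8 °C.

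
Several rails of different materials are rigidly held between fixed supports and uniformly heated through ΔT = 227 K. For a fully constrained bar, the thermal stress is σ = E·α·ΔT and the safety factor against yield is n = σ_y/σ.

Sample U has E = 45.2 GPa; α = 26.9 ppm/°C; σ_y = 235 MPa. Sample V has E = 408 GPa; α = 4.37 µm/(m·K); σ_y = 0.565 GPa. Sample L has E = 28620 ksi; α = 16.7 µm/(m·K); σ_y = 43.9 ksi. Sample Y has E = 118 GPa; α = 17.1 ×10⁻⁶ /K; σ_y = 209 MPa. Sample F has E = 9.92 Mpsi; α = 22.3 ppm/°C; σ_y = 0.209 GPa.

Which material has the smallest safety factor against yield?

sample L

Per material, after unit conversion:
  sample U: E = 45.20, α = 26.9, σ_y = 235.0 → σ = 276 MPa, n = 0.851
  sample V: E = 408.0, α = 4.37, σ_y = 565.0 → σ = 405 MPa, n = 1.40
  sample L: E = 197.3, α = 16.7, σ_y = 302.7 → σ = 748 MPa, n = 0.405
  sample Y: E = 118.0, α = 17.1, σ_y = 209.0 → σ = 458 MPa, n = 0.456
  sample F: E = 68.40, α = 22.3, σ_y = 209.0 → σ = 346 MPa, n = 0.604
Smallest n: sample L with n = 0.405.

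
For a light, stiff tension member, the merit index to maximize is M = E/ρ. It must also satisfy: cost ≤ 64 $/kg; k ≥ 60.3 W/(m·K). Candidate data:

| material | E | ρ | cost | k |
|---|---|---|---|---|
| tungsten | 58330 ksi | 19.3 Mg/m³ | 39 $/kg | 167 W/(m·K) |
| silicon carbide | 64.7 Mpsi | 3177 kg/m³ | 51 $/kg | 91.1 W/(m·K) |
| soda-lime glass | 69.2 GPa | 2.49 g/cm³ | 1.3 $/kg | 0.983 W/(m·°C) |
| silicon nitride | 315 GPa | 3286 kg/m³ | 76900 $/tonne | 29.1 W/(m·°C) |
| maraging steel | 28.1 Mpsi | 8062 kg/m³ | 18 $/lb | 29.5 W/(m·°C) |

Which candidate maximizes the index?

Screen on constraints: cost ≤ 64 $/kg; k ≥ 60.3 W/(m·K). Survivors: tungsten, silicon carbide.
After converting to SI:
  tungsten: E = 402.2 GPa, ρ = 19300 kg/m³
  silicon carbide: E = 446.1 GPa, ρ = 3177 kg/m³
  silicon carbide: M = 140 MN·m/kg
  tungsten: M = 20.8 MN·m/kg
Highest index: silicon carbide.

silicon carbide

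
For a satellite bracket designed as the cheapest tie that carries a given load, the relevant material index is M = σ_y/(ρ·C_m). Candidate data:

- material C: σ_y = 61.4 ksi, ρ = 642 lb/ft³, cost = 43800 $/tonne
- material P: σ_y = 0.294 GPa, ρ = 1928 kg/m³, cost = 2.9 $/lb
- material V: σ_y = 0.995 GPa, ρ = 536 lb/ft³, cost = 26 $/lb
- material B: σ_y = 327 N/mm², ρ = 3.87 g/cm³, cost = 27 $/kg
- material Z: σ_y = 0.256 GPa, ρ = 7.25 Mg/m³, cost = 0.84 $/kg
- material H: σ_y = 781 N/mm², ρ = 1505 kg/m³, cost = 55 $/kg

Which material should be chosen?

After converting to SI:
  material C: σ_y = 423.3 MPa, ρ = 10280 kg/m³, cost = 43.80 $/kg
  material P: σ_y = 294.0 MPa, ρ = 1928 kg/m³, cost = 6.393 $/kg
  material V: σ_y = 995.0 MPa, ρ = 8586 kg/m³, cost = 57.32 $/kg
  material B: σ_y = 327.0 MPa, ρ = 3870 kg/m³, cost = 27.00 $/kg
  material Z: σ_y = 256.0 MPa, ρ = 7250 kg/m³, cost = 0.8400 $/kg
  material H: σ_y = 781.0 MPa, ρ = 1505 kg/m³, cost = 55.00 $/kg
  material Z: M = 42.0 kN·m per $
  material P: M = 23.9 kN·m per $
  material H: M = 9.44 kN·m per $
  material B: M = 3.13 kN·m per $
  material V: M = 2.02 kN·m per $
  material C: M = 0.940 kN·m per $
The maximum is for material Z.

material Z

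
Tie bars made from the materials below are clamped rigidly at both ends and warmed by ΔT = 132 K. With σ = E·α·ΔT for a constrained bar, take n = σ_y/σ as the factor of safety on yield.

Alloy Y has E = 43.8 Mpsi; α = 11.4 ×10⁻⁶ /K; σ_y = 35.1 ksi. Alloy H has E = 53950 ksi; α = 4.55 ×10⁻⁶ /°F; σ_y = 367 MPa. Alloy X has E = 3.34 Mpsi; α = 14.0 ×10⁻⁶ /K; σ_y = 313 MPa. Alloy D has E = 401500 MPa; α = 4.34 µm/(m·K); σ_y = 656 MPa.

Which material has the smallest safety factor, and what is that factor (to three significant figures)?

alloy Y, n = 0.533

In consistent units (E in GPa, α in ×10⁻⁶/K, σ_y in MPa):
  alloy Y: E = 302.0, α = 11.4, σ_y = 242.0 → σ = 454 MPa, n = 0.533
  alloy H: E = 372.0, α = 8.19, σ_y = 367.0 → σ = 402 MPa, n = 0.913
  alloy X: E = 23.03, α = 14.0, σ_y = 313.0 → σ = 42.6 MPa, n = 7.35
  alloy D: E = 401.5, α = 4.34, σ_y = 656.0 → σ = 230 MPa, n = 2.85
Smallest n: alloy Y with n = 0.533.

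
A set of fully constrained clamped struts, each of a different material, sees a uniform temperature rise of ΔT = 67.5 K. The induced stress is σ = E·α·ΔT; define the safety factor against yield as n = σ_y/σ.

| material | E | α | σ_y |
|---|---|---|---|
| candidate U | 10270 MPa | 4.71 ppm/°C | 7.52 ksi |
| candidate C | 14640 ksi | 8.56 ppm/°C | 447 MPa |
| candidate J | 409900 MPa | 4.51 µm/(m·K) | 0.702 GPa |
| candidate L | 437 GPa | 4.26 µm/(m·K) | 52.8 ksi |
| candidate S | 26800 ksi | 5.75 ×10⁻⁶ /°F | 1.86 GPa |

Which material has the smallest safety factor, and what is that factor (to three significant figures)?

With everything in SI (GPa, ×10⁻⁶/K, MPa):
  candidate U: E = 10.27, α = 4.71, σ_y = 51.85 → σ = 3.27 MPa, n = 15.9
  candidate C: E = 100.9, α = 8.56, σ_y = 447.0 → σ = 58.3 MPa, n = 7.66
  candidate J: E = 409.9, α = 4.51, σ_y = 702.0 → σ = 125 MPa, n = 5.63
  candidate L: E = 437.0, α = 4.26, σ_y = 364.0 → σ = 126 MPa, n = 2.90
  candidate S: E = 184.8, α = 10.3, σ_y = 1860 → σ = 129 MPa, n = 14.4
Candidate L has the lowest safety factor, n = 2.90.

candidate L, n = 2.90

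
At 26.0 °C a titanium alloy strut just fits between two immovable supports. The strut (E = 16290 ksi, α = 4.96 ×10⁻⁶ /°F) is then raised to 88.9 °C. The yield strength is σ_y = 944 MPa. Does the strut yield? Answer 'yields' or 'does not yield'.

does not yield

E = 16290 ksi = 112.3 GPa.
α = 4.96×10⁻⁶/°F × 9/5 = 8.93×10⁻⁶/K.
ΔT = 62.90 K. Constrained thermal stress σ = E·α·ΔT = 112.3×10³ MPa × 8.93×10⁻⁶ × 62.90 = 63.1 MPa (compressive).
Compare to σ_y = 944 MPa: σ < σ_y, so it does not yield.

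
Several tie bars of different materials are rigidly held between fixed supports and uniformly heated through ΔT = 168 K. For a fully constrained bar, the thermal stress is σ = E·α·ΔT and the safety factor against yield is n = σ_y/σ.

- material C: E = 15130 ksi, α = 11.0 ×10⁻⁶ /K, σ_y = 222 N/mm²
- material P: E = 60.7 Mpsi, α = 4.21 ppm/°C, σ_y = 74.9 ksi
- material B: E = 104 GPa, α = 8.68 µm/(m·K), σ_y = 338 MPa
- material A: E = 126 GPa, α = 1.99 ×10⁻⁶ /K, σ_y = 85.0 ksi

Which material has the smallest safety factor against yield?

material C

Per material, after unit conversion:
  material C: E = 104.3, α = 11.0, σ_y = 222.0 → σ = 193 MPa, n = 1.15
  material P: E = 418.5, α = 4.21, σ_y = 516.4 → σ = 296 MPa, n = 1.74
  material B: E = 104.0, α = 8.68, σ_y = 338.0 → σ = 152 MPa, n = 2.23
  material A: E = 126.0, α = 1.99, σ_y = 586.1 → σ = 42.1 MPa, n = 13.9
Smallest n: material C with n = 1.15.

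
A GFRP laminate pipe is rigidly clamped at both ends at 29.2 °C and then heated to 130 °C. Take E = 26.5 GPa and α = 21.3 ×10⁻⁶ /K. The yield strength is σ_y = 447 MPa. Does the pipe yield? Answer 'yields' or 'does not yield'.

ΔT = 100.8 K. Constrained thermal stress σ = E·α·ΔT = 26.50×10³ MPa × 21.3×10⁻⁶ × 100.8 = 56.9 MPa (compressive).
Compare to σ_y = 447 MPa: σ < σ_y, so it does not yield.

does not yield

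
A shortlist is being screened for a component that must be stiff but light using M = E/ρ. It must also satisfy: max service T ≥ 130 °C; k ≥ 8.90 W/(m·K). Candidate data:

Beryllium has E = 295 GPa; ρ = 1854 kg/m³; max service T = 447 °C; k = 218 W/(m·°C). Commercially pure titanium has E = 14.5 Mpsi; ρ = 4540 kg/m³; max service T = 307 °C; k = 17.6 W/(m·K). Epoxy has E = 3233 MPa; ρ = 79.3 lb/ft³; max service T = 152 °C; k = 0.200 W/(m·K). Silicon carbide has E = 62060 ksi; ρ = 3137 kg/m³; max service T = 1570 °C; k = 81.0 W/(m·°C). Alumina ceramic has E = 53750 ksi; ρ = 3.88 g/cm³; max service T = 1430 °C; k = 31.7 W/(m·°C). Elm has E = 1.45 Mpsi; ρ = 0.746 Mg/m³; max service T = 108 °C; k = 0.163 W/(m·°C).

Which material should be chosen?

beryllium

Screen on constraints: max service T ≥ 130 °C; k ≥ 8.90 W/(m·K). Survivors: beryllium, commercially pure titanium, silicon carbide, alumina ceramic.
Putting every candidate on a common basis:
  beryllium: E = 295.0 GPa, ρ = 1854 kg/m³
  commercially pure titanium: E = 99.97 GPa, ρ = 4540 kg/m³
  silicon carbide: E = 427.9 GPa, ρ = 3137 kg/m³
  alumina ceramic: E = 370.6 GPa, ρ = 3880 kg/m³
  beryllium: M = 159 MN·m/kg
  silicon carbide: M = 136 MN·m/kg
  alumina ceramic: M = 95.5 MN·m/kg
  commercially pure titanium: M = 22.0 MN·m/kg
Beryllium has the largest M.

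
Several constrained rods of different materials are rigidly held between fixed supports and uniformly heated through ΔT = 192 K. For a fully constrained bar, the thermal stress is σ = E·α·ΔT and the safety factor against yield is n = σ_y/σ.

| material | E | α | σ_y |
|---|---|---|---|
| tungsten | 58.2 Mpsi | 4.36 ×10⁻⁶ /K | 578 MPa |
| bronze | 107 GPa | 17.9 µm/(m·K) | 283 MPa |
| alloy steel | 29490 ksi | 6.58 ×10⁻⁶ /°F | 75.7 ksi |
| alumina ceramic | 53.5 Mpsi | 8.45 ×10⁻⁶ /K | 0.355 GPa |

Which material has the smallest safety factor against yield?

Per material, after unit conversion:
  tungsten: E = 401.3, α = 4.36, σ_y = 578.0 → σ = 336 MPa, n = 1.72
  bronze: E = 107.0, α = 17.9, σ_y = 283.0 → σ = 368 MPa, n = 0.770
  alloy steel: E = 203.3, α = 11.8, σ_y = 521.9 → σ = 462 MPa, n = 1.13
  alumina ceramic: E = 368.9, α = 8.45, σ_y = 355.0 → σ = 598 MPa, n = 0.593
The minimum is alumina ceramic at n = 0.593.

alumina ceramic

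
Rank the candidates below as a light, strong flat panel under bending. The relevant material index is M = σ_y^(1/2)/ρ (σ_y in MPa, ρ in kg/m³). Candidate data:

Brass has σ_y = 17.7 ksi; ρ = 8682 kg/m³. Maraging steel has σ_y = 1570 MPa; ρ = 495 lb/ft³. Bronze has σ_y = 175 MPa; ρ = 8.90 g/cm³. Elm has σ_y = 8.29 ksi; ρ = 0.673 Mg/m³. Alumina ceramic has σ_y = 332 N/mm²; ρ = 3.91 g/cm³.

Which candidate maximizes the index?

Normalizing units and computing the index:
  brass: σ_y = 122.0 MPa, ρ = 8682 kg/m³
  maraging steel: σ_y = 1570 MPa, ρ = 7929 kg/m³
  bronze: σ_y = 175.0 MPa, ρ = 8900 kg/m³
  elm: σ_y = 57.16 MPa, ρ = 673.0 kg/m³
  alumina ceramic: σ_y = 332.0 MPa, ρ = 3910 kg/m³
  elm: M = 11.2×10⁻³
  maraging steel: M = 5.00×10⁻³
  alumina ceramic: M = 4.66×10⁻³
  bronze: M = 1.49×10⁻³
  brass: M = 1.27×10⁻³
Elm ranks first.

elm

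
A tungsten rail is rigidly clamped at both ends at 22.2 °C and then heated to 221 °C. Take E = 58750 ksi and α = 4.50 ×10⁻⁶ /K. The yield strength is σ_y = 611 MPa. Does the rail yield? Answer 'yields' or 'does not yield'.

E = 58750 ksi = 405.1 GPa.
ΔT = 198.8 K. Constrained thermal stress σ = E·α·ΔT = 405.1×10³ MPa × 4.50×10⁻⁶ × 198.8 = 362 MPa (compressive).
Compare to σ_y = 611 MPa: σ < σ_y, so it does not yield.

does not yield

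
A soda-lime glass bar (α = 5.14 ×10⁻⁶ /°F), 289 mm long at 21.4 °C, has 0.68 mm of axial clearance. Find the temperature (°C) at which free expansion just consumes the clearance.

α = 5.14×10⁻⁶/°F × 9/5 = 9.25×10⁻⁶/K.
α·L₀·ΔT = 0.68 mm ⇒ ΔT = 0.68 / (9.25×10⁻⁶ × 289.0) = 254.3 K.
T = 21.4 + 254.3 = 275.7 °C.

276 °C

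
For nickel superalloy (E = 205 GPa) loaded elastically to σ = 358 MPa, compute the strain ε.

ε = σ/E = 358 / 205000 = 1.75×10⁻³.

1.75×10⁻³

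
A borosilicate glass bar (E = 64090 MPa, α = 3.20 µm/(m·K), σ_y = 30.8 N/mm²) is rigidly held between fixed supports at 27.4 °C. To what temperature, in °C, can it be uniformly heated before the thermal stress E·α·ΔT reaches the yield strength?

E = 64090 MPa = 64.09 GPa.
σ_y = 30.8 N/mm² = 30.80 MPa.
E·α·ΔT = 30.80 MPa ⇒ ΔT = 30.80 / (64.09×10³ × 3.20×10⁻⁶) = 150.2 K.
T = 27.4 + 150.2 = 177.6 °C.

178 °C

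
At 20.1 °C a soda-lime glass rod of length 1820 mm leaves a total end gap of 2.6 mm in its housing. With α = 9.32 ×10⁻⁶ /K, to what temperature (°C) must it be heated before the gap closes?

173 °C

α·L₀·ΔT = 2.6 mm ⇒ ΔT = 2.6 / (9.32×10⁻⁶ × 1820.0) = 153.3 K.
T = 20.1 + 153.3 = 173.4 °C.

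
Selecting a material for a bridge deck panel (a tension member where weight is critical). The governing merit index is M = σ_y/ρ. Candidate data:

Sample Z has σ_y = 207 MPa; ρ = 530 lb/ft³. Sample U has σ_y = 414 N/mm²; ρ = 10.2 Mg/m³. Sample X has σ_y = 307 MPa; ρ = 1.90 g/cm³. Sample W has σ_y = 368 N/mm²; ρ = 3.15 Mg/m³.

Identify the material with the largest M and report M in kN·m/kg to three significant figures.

sample X, M = 162 kN·m/kg

Convert each candidate to consistent units, then evaluate M:
  sample Z: σ_y = 207.0 MPa, ρ = 8490 kg/m³
  sample U: σ_y = 414.0 MPa, ρ = 10200 kg/m³
  sample X: σ_y = 307.0 MPa, ρ = 1900 kg/m³
  sample W: σ_y = 368.0 MPa, ρ = 3150 kg/m³
  sample X: M = 162 kN·m/kg
  sample W: M = 117 kN·m/kg
  sample U: M = 40.6 kN·m/kg
  sample Z: M = 24.4 kN·m/kg
The maximum is for sample X.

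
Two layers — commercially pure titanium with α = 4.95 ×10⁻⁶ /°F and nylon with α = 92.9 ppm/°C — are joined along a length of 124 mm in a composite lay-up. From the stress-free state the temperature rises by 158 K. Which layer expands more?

nylon

commercially pure titanium: α = 4.95×10⁻⁶/°F × 9/5 = 8.91×10⁻⁶/K.
α(commercially pure titanium) = 8.91×10⁻⁶/K vs α(nylon) = 92.9×10⁻⁶/K.
Higher α expands more for the same ΔT: nylon.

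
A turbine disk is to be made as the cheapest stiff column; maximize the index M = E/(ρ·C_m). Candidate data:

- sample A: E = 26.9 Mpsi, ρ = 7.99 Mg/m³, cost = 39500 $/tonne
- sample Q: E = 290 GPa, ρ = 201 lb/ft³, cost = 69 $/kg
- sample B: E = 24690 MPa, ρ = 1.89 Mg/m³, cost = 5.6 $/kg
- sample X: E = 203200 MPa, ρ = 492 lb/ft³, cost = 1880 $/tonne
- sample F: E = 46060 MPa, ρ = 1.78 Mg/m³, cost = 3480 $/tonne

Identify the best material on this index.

sample X

After converting to SI:
  sample A: E = 185.5 GPa, ρ = 7990 kg/m³, cost = 39.50 $/kg
  sample Q: E = 290.0 GPa, ρ = 3220 kg/m³, cost = 69.00 $/kg
  sample B: E = 24.69 GPa, ρ = 1890 kg/m³, cost = 5.600 $/kg
  sample X: E = 203.2 GPa, ρ = 7881 kg/m³, cost = 1.880 $/kg
  sample F: E = 46.06 GPa, ρ = 1780 kg/m³, cost = 3.480 $/kg
  sample X: M = 13.7 MN·m per $
  sample F: M = 7.44 MN·m per $
  sample B: M = 2.33 MN·m per $
  sample Q: M = 1.31 MN·m per $
  sample A: M = 0.588 MN·m per $
Sample X ranks first.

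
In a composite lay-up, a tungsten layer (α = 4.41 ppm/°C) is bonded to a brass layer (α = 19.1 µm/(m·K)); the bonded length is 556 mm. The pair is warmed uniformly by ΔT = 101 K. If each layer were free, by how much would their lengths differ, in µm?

825 µm

Δα = |4.41 − 19.1|×10⁻⁶/K = 14.7×10⁻⁶/K.
ΔL_mismatch = Δα·L·ΔT = 14.7×10⁻⁶ × 556.0 mm × 101.0 K = 825 µm.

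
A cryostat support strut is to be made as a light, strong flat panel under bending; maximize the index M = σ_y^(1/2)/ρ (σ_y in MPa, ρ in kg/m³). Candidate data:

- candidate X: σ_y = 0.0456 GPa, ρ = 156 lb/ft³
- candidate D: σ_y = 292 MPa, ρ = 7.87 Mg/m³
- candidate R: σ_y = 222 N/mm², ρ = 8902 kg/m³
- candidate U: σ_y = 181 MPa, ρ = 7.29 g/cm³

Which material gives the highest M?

Normalizing units and computing the index:
  candidate X: σ_y = 45.60 MPa, ρ = 2499 kg/m³
  candidate D: σ_y = 292.0 MPa, ρ = 7870 kg/m³
  candidate R: σ_y = 222.0 MPa, ρ = 8902 kg/m³
  candidate U: σ_y = 181.0 MPa, ρ = 7290 kg/m³
  candidate X: M = 2.70×10⁻³
  candidate D: M = 2.17×10⁻³
  candidate U: M = 1.85×10⁻³
  candidate R: M = 1.67×10⁻³
Candidate X ranks first.

candidate X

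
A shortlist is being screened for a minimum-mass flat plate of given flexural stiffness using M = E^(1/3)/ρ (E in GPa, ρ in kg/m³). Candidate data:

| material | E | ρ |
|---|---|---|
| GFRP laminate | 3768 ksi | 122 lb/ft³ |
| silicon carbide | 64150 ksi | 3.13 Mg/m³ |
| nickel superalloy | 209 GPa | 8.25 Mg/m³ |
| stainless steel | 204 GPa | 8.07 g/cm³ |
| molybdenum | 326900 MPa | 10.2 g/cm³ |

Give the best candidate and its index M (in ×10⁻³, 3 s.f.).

silicon carbide, M = 2.43×10⁻³

After converting to SI:
  GFRP laminate: E = 25.98 GPa, ρ = 1954 kg/m³
  silicon carbide: E = 442.3 GPa, ρ = 3130 kg/m³
  nickel superalloy: E = 209.0 GPa, ρ = 8250 kg/m³
  stainless steel: E = 204.0 GPa, ρ = 8070 kg/m³
  molybdenum: E = 326.9 GPa, ρ = 10200 kg/m³
  silicon carbide: M = 2.43×10⁻³
  GFRP laminate: M = 1.52×10⁻³
  stainless steel: M = 0.729×10⁻³
  nickel superalloy: M = 0.719×10⁻³
  molybdenum: M = 0.675×10⁻³
Silicon carbide has the largest M.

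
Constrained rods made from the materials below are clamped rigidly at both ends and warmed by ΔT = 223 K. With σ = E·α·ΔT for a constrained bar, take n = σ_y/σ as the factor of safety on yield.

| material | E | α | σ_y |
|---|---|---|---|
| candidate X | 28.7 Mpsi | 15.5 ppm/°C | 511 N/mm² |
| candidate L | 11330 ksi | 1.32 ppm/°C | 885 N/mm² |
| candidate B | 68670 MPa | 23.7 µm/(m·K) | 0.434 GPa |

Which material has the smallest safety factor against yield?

candidate X

Converting E to GPa, α to ×10⁻⁶/K, σ_y to MPa, then σ and n for each:
  candidate X: E = 197.9, α = 15.5, σ_y = 511.0 → σ = 684 MPa, n = 0.747
  candidate L: E = 78.12, α = 1.32, σ_y = 885.0 → σ = 23.0 MPa, n = 38.5
  candidate B: E = 68.67, α = 23.7, σ_y = 434.0 → σ = 363 MPa, n = 1.20
Smallest n: candidate X with n = 0.747.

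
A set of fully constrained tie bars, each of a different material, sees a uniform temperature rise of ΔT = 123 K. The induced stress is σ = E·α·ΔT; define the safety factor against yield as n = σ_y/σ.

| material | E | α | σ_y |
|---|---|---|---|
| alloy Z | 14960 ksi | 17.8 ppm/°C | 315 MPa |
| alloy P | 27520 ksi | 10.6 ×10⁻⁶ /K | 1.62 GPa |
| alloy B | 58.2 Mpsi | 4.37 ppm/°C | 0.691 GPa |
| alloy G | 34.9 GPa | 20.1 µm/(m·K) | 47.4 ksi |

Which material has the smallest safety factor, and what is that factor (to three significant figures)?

alloy Z, n = 1.39

Per material, after unit conversion:
  alloy Z: E = 103.1, α = 17.8, σ_y = 315.0 → σ = 226 MPa, n = 1.39
  alloy P: E = 189.7, α = 10.6, σ_y = 1620 → σ = 247 MPa, n = 6.55
  alloy B: E = 401.3, α = 4.37, σ_y = 691.0 → σ = 216 MPa, n = 3.20
  alloy G: E = 34.90, α = 20.1, σ_y = 326.8 → σ = 86.3 MPa, n = 3.79
Alloy Z has the lowest safety factor, n = 1.39.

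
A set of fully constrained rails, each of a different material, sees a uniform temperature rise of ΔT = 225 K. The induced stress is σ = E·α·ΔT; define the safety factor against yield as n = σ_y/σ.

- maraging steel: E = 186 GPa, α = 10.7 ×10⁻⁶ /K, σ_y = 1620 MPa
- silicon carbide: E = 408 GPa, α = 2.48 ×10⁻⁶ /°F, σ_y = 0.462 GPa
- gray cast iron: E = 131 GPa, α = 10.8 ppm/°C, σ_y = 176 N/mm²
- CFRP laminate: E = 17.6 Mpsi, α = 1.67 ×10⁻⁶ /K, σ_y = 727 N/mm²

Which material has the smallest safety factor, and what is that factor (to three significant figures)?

gray cast iron, n = 0.553

With everything in SI (GPa, ×10⁻⁶/K, MPa):
  maraging steel: E = 186.0, α = 10.7, σ_y = 1620 → σ = 448 MPa, n = 3.62
  silicon carbide: E = 408.0, α = 4.46, σ_y = 462.0 → σ = 410 MPa, n = 1.13
  gray cast iron: E = 131.0, α = 10.8, σ_y = 176.0 → σ = 318 MPa, n = 0.553
  CFRP laminate: E = 121.3, α = 1.67, σ_y = 727.0 → σ = 45.6 MPa, n = 15.9
The minimum is gray cast iron at n = 0.553.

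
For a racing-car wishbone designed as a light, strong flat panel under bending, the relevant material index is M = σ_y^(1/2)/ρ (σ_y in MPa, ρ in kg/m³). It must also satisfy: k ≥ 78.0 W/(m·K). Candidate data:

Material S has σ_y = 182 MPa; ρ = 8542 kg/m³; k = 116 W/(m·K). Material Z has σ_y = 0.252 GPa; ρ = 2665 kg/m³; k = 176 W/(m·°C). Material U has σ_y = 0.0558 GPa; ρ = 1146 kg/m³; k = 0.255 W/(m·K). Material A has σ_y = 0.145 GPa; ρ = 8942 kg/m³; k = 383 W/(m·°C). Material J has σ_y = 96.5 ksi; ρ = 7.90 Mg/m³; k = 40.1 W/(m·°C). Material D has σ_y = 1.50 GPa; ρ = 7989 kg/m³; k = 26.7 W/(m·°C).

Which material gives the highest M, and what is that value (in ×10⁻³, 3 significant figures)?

material Z, M = 5.96×10⁻³

Screen on constraints: k ≥ 78.0 W/(m·K). Survivors: material S, material Z, material A.
Convert each candidate to consistent units, then evaluate M:
  material S: σ_y = 182.0 MPa, ρ = 8542 kg/m³
  material Z: σ_y = 252.0 MPa, ρ = 2665 kg/m³
  material A: σ_y = 145.0 MPa, ρ = 8942 kg/m³
  material Z: M = 5.96×10⁻³
  material S: M = 1.58×10⁻³
  material A: M = 1.35×10⁻³
The maximum is for material Z.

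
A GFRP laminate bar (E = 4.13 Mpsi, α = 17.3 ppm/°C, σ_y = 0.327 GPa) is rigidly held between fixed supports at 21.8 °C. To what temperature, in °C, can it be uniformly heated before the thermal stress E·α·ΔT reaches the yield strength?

686 °C

E = 4.13 Mpsi = 28.48 GPa.
σ_y = 0.327 GPa = 327.0 MPa.
E·α·ΔT = 327.0 MPa ⇒ ΔT = 327.0 / (28.48×10³ × 17.3×10⁻⁶) = 663.8 K.
T = 21.8 + 663.8 = 685.6 °C.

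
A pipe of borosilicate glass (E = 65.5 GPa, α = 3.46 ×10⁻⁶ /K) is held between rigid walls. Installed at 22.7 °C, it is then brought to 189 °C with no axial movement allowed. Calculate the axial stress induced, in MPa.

37.7 MPa

ΔT = 166.3 K. Constrained thermal stress σ = E·α·ΔT = 65.50×10³ MPa × 3.46×10⁻⁶ × 166.3 = 37.7 MPa (compressive).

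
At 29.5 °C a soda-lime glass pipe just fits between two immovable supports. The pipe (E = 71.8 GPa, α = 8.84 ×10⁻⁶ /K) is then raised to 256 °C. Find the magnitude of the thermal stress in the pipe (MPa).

144 MPa

ΔT = 226.5 K. Constrained thermal stress σ = E·α·ΔT = 71.80×10³ MPa × 8.84×10⁻⁶ × 226.5 = 144 MPa (compressive).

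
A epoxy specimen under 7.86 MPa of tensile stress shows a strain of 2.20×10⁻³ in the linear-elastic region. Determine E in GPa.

E = σ/ε = 7.86 MPa / 2.20×10⁻³ = 3573 MPa = 3.57 GPa.

3.57 GPa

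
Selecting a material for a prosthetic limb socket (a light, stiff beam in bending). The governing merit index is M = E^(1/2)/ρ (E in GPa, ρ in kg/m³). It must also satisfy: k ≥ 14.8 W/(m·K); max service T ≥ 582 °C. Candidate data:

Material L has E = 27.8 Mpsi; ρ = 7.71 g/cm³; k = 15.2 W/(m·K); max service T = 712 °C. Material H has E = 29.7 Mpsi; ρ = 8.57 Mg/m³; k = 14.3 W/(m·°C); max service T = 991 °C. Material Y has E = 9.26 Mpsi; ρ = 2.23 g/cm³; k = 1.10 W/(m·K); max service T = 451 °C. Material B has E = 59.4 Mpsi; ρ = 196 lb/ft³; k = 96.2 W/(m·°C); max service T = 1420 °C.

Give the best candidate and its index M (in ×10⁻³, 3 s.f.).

Screen on constraints: k ≥ 14.8 W/(m·K); max service T ≥ 582 °C. Survivors: material L, material B.
In SI units:
  material L: E = 191.7 GPa, ρ = 7710 kg/m³
  material B: E = 409.5 GPa, ρ = 3140 kg/m³
  material B: M = 6.45×10⁻³
  material L: M = 1.80×10⁻³
Material B ranks first.

material B, M = 6.45×10⁻³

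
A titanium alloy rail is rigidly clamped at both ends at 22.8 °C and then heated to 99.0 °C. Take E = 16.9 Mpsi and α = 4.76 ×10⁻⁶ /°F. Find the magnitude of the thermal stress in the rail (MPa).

76.1 MPa

E = 16.9 Mpsi = 116.5 GPa.
α = 4.76×10⁻⁶/°F × 9/5 = 8.57×10⁻⁶/K.
ΔT = 76.20 K. Constrained thermal stress σ = E·α·ΔT = 116.5×10³ MPa × 8.57×10⁻⁶ × 76.20 = 76.1 MPa (compressive).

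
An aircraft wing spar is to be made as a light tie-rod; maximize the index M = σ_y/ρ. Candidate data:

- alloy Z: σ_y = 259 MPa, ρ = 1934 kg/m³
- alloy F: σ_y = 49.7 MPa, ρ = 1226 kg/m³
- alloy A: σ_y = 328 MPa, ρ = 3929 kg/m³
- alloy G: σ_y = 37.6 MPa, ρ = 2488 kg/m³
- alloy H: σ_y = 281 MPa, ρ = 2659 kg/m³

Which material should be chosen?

alloy Z

Per-candidate index values:
  alloy Z: M = 134 kN·m/kg
  alloy H: M = 106 kN·m/kg
  alloy A: M = 83.5 kN·m/kg
  alloy F: M = 40.5 kN·m/kg
  alloy G: M = 15.1 kN·m/kg
The maximum is for alloy Z.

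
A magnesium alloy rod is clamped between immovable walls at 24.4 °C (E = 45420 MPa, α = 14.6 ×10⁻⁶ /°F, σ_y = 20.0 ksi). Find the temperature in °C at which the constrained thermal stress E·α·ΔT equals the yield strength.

E = 45420 MPa = 45.42 GPa.
α = 14.6×10⁻⁶/°F × 9/5 = 26.3×10⁻⁶/K.
σ_y = 20.0 ksi = 137.9 MPa.
E·α·ΔT = 137.9 MPa ⇒ ΔT = 137.9 / (45.42×10³ × 26.3×10⁻⁶) = 115.5 K.
T = 24.4 + 115.5 = 139.9 °C.

140 °C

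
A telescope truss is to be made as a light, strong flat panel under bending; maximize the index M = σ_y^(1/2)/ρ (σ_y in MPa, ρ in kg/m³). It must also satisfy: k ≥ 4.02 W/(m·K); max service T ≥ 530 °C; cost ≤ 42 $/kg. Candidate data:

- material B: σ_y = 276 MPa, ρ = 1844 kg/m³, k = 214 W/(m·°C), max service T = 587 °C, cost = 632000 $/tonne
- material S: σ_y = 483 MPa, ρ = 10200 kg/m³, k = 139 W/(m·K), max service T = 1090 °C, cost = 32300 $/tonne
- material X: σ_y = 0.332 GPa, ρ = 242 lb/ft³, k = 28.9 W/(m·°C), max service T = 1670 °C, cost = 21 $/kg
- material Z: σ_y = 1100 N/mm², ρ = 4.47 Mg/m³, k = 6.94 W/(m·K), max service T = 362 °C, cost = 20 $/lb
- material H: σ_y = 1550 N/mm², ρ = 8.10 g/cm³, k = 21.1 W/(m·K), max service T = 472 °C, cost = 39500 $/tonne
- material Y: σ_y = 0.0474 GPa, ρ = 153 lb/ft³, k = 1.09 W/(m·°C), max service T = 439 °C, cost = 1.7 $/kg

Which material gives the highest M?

Screen on constraints: k ≥ 4.02 W/(m·K); max service T ≥ 530 °C; cost ≤ 42 $/kg. Survivors: material S, material X.
In SI units:
  material S: σ_y = 483.0 MPa, ρ = 10200 kg/m³
  material X: σ_y = 332.0 MPa, ρ = 3876 kg/m³
  material X: M = 4.70×10⁻³
  material S: M = 2.15×10⁻³
Material X ranks first.

material X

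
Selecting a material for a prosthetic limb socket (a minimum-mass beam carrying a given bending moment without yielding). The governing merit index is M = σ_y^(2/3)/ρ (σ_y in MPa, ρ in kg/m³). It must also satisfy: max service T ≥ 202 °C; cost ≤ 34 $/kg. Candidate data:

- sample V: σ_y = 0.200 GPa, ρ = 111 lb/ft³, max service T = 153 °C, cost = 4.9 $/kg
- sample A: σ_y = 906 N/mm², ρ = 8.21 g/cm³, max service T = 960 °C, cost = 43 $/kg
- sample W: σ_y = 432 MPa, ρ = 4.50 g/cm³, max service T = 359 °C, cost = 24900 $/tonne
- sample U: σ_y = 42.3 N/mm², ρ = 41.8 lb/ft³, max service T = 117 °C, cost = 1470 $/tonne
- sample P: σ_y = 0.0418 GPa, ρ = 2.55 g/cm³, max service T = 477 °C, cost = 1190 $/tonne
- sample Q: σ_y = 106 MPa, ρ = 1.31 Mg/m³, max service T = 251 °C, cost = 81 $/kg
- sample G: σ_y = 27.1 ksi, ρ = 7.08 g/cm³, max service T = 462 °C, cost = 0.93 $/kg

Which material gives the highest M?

Screen on constraints: max service T ≥ 202 °C; cost ≤ 34 $/kg. Survivors: sample W, sample P, sample G.
Normalizing units and computing the index:
  sample W: σ_y = 432.0 MPa, ρ = 4500 kg/m³
  sample P: σ_y = 41.80 MPa, ρ = 2550 kg/m³
  sample G: σ_y = 186.8 MPa, ρ = 7080 kg/m³
  sample W: M = 12.7×10⁻³
  sample P: M = 4.72×10⁻³
  sample G: M = 4.62×10⁻³
Highest index: sample W.

sample W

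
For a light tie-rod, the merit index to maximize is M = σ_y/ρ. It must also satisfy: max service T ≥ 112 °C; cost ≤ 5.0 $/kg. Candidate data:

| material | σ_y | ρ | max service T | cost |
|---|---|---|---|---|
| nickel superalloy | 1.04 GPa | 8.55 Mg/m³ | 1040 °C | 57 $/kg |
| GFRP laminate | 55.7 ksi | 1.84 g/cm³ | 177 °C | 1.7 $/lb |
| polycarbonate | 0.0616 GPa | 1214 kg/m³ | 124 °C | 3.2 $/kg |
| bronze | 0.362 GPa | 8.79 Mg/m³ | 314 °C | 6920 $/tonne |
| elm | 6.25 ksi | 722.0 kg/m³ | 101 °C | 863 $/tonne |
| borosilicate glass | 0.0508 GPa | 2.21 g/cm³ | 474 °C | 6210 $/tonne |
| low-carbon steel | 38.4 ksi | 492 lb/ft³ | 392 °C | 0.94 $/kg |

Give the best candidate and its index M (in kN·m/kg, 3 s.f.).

Screen on constraints: max service T ≥ 112 °C; cost ≤ 5.0 $/kg. Survivors: GFRP laminate, polycarbonate, low-carbon steel.
Convert each candidate to consistent units, then evaluate M:
  GFRP laminate: σ_y = 384.0 MPa, ρ = 1840 kg/m³
  polycarbonate: σ_y = 61.60 MPa, ρ = 1214 kg/m³
  low-carbon steel: σ_y = 264.8 MPa, ρ = 7881 kg/m³
  GFRP laminate: M = 209 kN·m/kg
  polycarbonate: M = 50.7 kN·m/kg
  low-carbon steel: M = 33.6 kN·m/kg
GFRP laminate ranks first.

GFRP laminate, M = 209 kN·m/kg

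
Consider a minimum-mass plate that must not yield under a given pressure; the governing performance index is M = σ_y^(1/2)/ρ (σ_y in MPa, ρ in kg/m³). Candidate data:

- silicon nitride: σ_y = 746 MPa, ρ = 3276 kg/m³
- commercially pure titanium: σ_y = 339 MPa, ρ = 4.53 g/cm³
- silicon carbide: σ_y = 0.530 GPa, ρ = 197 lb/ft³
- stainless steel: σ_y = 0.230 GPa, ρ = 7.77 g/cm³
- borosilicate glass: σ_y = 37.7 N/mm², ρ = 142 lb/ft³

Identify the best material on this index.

silicon nitride

Putting every candidate on a common basis:
  silicon nitride: σ_y = 746.0 MPa, ρ = 3276 kg/m³
  commercially pure titanium: σ_y = 339.0 MPa, ρ = 4530 kg/m³
  silicon carbide: σ_y = 530.0 MPa, ρ = 3156 kg/m³
  stainless steel: σ_y = 230.0 MPa, ρ = 7770 kg/m³
  borosilicate glass: σ_y = 37.70 MPa, ρ = 2275 kg/m³
  silicon nitride: M = 8.34×10⁻³
  silicon carbide: M = 7.30×10⁻³
  commercially pure titanium: M = 4.06×10⁻³
  borosilicate glass: M = 2.70×10⁻³
  stainless steel: M = 1.95×10⁻³
Highest index: silicon nitride.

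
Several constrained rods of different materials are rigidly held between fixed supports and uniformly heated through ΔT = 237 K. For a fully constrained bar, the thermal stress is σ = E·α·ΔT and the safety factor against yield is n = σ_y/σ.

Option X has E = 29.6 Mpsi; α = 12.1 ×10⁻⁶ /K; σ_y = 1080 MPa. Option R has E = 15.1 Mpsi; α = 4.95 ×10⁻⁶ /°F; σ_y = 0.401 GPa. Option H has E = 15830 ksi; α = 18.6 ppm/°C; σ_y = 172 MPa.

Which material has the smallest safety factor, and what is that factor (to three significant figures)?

Converting E to GPa, α to ×10⁻⁶/K, σ_y to MPa, then σ and n for each:
  option X: E = 204.1, α = 12.1, σ_y = 1080 → σ = 585 MPa, n = 1.85
  option R: E = 104.1, α = 8.91, σ_y = 401.0 → σ = 220 MPa, n = 1.82
  option H: E = 109.1, α = 18.6, σ_y = 172.0 → σ = 481 MPa, n = 0.357
Smallest n: option H with n = 0.357.

option H, n = 0.357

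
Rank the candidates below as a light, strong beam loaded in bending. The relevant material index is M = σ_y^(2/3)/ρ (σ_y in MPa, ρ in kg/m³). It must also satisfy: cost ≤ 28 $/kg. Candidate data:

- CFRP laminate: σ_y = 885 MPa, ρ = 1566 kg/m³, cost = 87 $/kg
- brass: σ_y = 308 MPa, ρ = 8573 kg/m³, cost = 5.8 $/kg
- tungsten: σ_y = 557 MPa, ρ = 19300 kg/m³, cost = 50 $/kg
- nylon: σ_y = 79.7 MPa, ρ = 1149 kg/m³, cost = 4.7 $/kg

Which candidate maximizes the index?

Screen on constraints: cost ≤ 28 $/kg. Survivors: brass, nylon.
Per-candidate index values:
  nylon: M = 16.1×10⁻³
  brass: M = 5.32×10⁻³
The maximum is for nylon.

nylon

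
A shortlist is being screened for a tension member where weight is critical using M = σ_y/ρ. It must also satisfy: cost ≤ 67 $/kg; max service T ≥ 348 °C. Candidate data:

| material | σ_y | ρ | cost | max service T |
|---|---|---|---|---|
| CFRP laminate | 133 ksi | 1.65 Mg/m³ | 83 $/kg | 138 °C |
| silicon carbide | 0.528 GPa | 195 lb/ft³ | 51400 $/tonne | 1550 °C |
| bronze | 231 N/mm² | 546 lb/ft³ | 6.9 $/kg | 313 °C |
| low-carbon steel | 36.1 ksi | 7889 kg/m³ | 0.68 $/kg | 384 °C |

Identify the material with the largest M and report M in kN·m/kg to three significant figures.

silicon carbide, M = 169 kN·m/kg

Screen on constraints: cost ≤ 67 $/kg; max service T ≥ 348 °C. Survivors: silicon carbide, low-carbon steel.
Convert each candidate to consistent units, then evaluate M:
  silicon carbide: σ_y = 528.0 MPa, ρ = 3124 kg/m³
  low-carbon steel: σ_y = 248.9 MPa, ρ = 7889 kg/m³
  silicon carbide: M = 169 kN·m/kg
  low-carbon steel: M = 31.6 kN·m/kg
Silicon carbide ranks first.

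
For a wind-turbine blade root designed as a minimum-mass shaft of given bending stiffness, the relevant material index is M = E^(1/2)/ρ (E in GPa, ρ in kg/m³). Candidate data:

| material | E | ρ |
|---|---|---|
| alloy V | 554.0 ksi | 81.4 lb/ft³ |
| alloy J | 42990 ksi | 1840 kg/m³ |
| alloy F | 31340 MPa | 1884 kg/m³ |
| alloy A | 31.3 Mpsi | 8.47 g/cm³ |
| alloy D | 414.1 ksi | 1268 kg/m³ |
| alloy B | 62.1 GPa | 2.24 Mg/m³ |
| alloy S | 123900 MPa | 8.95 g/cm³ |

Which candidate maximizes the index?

After converting to SI:
  alloy V: E = 3.820 GPa, ρ = 1304 kg/m³
  alloy J: E = 296.4 GPa, ρ = 1840 kg/m³
  alloy F: E = 31.34 GPa, ρ = 1884 kg/m³
  alloy A: E = 215.8 GPa, ρ = 8470 kg/m³
  alloy D: E = 2.855 GPa, ρ = 1268 kg/m³
  alloy B: E = 62.10 GPa, ρ = 2240 kg/m³
  alloy S: E = 123.9 GPa, ρ = 8950 kg/m³
  alloy J: M = 9.36×10⁻³
  alloy B: M = 3.52×10⁻³
  alloy F: M = 2.97×10⁻³
  alloy A: M = 1.73×10⁻³
  alloy V: M = 1.50×10⁻³
  alloy D: M = 1.33×10⁻³
  alloy S: M = 1.24×10⁻³
Alloy J has the largest M.

alloy J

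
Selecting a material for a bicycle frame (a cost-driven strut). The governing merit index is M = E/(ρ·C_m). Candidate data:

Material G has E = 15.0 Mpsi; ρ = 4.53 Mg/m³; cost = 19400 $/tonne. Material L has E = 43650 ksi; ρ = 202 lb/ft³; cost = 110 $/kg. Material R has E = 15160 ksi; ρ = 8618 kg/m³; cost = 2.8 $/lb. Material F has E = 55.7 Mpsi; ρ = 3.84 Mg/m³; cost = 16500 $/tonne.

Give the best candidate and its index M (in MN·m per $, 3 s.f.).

Putting every candidate on a common basis:
  material G: E = 103.4 GPa, ρ = 4530 kg/m³, cost = 19.40 $/kg
  material L: E = 301.0 GPa, ρ = 3236 kg/m³, cost = 110.0 $/kg
  material R: E = 104.5 GPa, ρ = 8618 kg/m³, cost = 6.173 $/kg
  material F: E = 384.0 GPa, ρ = 3840 kg/m³, cost = 16.50 $/kg
  material F: M = 6.06 MN·m per $
  material R: M = 1.96 MN·m per $
  material G: M = 1.18 MN·m per $
  material L: M = 0.846 MN·m per $
Material F ranks first.

material F, M = 6.06 MN·m per $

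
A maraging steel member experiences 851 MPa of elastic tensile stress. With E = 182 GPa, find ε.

ε = σ/E = 851 / 182000 = 4.68×10⁻³.

4.68×10⁻³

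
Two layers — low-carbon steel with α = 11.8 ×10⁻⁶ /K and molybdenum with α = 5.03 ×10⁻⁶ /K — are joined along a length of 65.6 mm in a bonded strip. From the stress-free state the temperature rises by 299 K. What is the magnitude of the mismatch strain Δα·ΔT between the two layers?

2.02×10⁻³

Δα = |11.8 − 5.03|×10⁻⁶/K = 6.77×10⁻⁶/K.
Mismatch strain = Δα·ΔT = 6.77×10⁻⁶ × 299.0 = 2.02×10⁻³.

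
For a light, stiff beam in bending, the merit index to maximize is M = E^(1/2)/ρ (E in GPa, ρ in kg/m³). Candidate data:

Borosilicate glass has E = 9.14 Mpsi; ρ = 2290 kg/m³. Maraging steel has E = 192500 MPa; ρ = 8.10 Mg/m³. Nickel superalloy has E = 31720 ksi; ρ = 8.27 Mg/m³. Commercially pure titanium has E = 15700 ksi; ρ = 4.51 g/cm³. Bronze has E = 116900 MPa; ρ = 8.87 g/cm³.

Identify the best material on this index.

Normalizing units and computing the index:
  borosilicate glass: E = 63.02 GPa, ρ = 2290 kg/m³
  maraging steel: E = 192.5 GPa, ρ = 8100 kg/m³
  nickel superalloy: E = 218.7 GPa, ρ = 8270 kg/m³
  commercially pure titanium: E = 108.2 GPa, ρ = 4510 kg/m³
  bronze: E = 116.9 GPa, ρ = 8870 kg/m³
  borosilicate glass: M = 3.47×10⁻³
  commercially pure titanium: M = 2.31×10⁻³
  nickel superalloy: M = 1.79×10⁻³
  maraging steel: M = 1.71×10⁻³
  bronze: M = 1.22×10⁻³
Borosilicate glass has the largest M.

borosilicate glass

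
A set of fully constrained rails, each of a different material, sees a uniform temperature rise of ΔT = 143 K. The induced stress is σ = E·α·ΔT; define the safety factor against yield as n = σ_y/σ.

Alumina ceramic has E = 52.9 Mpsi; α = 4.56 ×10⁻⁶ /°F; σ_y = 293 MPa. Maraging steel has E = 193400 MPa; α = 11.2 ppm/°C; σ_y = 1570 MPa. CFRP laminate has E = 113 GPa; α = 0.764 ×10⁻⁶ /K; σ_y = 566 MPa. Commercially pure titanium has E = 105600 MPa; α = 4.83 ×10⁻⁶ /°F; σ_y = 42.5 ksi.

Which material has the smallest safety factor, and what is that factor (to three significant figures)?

alumina ceramic, n = 0.684

With everything in SI (GPa, ×10⁻⁶/K, MPa):
  alumina ceramic: E = 364.7, α = 8.21, σ_y = 293.0 → σ = 428 MPa, n = 0.684
  maraging steel: E = 193.4, α = 11.2, σ_y = 1570 → σ = 310 MPa, n = 5.07
  CFRP laminate: E = 113.0, α = 0.764, σ_y = 566.0 → σ = 12.3 MPa, n = 45.8
  commercially pure titanium: E = 105.6, α = 8.69, σ_y = 293.0 → σ = 131 MPa, n = 2.23
Alumina ceramic has the lowest safety factor, n = 0.684.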